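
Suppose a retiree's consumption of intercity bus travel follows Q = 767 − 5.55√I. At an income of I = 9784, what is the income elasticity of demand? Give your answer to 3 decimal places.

At I = 9784: Q = 218.027.
dQ/dI = -5.55/(2√I) = -0.0280546 at this income.
η = (dQ/dI)·(I/Q) = -0.0280546 × (9784/218.027) = -1.259.

-1.259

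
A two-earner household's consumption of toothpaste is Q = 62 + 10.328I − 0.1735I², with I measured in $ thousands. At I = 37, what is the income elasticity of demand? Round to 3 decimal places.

At I = 37: Q = 206.6145.
dQ/dI = 10.328 − 0.347I = -2.51100.
η = (dQ/dI)·(I/Q) = -2.51100 × (37/206.6145) = -0.450.

-0.450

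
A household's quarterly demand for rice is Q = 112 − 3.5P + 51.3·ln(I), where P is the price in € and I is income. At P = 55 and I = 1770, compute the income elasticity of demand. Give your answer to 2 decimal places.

At P = 55, I = 1770: Q = 303.159.
Holding P constant, ∂Q/∂I = 51.3/I = 0.0289831.
η_I = (∂Q/∂I)·(I/Q) = 0.0289831 × (1770/303.159) = 0.17.

0.17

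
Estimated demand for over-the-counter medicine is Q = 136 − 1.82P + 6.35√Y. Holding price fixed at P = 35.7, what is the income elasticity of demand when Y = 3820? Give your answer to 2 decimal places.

0.42

At P = 35.7, Y = 3820: Q = 463.495.
Holding P constant, ∂Q/∂Y = 6.35/(2√Y) = 0.0513703.
η_Y = (∂Q/∂Y)·(Y/Q) = 0.0513703 × (3820/463.495) = 0.42.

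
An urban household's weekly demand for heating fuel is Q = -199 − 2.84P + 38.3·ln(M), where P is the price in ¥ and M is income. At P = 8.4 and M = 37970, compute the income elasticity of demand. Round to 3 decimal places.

0.212

At P = 8.4, M = 37970: Q = 181.000.
Holding P constant, ∂Q/∂M = 38.3/M = 0.00100869.
η_M = (∂Q/∂M)·(M/Q) = 0.00100869 × (37970/181.000) = 0.212.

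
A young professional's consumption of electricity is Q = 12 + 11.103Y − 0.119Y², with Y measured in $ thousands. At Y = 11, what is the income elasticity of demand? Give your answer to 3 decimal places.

0.780

At Y = 11: Q = 119.7340.
dQ/dY = 11.103 − 0.238Y = 8.48500.
η = (dQ/dY)·(Y/Q) = 8.48500 × (11/119.7340) = 0.780.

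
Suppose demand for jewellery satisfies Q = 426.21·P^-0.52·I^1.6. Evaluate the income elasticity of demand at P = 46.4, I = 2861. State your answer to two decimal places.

For a multiplicative demand Q = A·P^α·I^β, the income elasticity is β everywhere.
Here β = 1.6, so η = 1.60.

1.60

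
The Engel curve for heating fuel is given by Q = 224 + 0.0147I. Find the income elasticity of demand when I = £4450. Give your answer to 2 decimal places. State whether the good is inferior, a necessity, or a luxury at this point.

At I = 4450: Q = 289.415.
dQ/dI = 0.0147.
η = (dQ/dI)·(I/Q) = 0.0147 × (4450/289.415) = 0.23.
Since 0 < η < 1, the good is a necessity.

0.23 (necessity)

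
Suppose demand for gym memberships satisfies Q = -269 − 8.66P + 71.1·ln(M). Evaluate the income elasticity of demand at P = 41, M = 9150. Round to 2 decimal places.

At P = 41, M = 9150: Q = 24.479.
Holding P constant, ∂Q/∂M = 71.1/M = 0.00777049.
η_M = (∂Q/∂M)·(M/Q) = 0.00777049 × (9150/24.479) = 2.90.

2.90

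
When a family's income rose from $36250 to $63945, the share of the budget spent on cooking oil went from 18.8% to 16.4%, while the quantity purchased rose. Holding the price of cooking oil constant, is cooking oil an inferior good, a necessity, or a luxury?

Quantity rises but the budget share falls as income rises, so 0 < η < 1.

necessity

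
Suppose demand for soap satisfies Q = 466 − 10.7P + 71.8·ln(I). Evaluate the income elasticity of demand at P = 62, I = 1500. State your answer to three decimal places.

0.219

At P = 62, I = 1500: Q = 327.689.
Holding P constant, ∂Q/∂I = 71.8/I = 0.0478667.
η_I = (∂Q/∂I)·(I/Q) = 0.0478667 × (1500/327.689) = 0.219.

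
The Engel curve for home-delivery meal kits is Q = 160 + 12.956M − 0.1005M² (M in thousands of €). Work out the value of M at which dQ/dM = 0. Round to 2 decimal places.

64.46

dQ/dM = 12.956 − 0.201M.
The good is inferior where dQ/dM < 0. Setting dQ/dM = 0 gives M = 12.956 / 0.201 = 64.46.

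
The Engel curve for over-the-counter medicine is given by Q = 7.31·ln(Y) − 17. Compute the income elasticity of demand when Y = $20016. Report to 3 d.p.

At Y = 20016: Q = 55.400.
dQ/dY = 7.31/Y = 0.000365208 at this income.
η = (dQ/dY)·(Y/Q) = 0.000365208 × (20016/55.400) = 0.132.

0.132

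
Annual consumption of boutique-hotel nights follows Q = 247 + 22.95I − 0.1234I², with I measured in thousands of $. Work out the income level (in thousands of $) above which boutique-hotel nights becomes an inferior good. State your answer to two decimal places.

92.99

dQ/dI = 22.95 − 0.2468I.
The good is inferior where dQ/dI < 0. Setting dQ/dI = 0 gives I = 22.95 / 0.2468 = 92.99.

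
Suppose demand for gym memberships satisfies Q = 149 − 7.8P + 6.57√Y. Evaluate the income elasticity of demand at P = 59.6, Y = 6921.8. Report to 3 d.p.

1.185

At P = 59.6, Y = 6921.8: Q = 230.727.
Holding P constant, ∂Q/∂Y = 6.57/(2√Y) = 0.0394844.
η_Y = (∂Q/∂Y)·(Y/Q) = 0.0394844 × (6921.8/230.727) = 1.185.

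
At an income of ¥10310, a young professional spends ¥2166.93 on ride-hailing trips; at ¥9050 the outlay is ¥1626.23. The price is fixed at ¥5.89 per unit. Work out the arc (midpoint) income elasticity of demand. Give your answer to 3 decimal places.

With a constant price, Q₁ = 2166.93/5.89 = 367.900 and Q₂ = 1626.23/5.89 = 276.100 (equivalently, work directly with expenditure since P cancels).
Midpoint %ΔQ = (1626.23 − 2166.93)/1896.58 = -0.28509; midpoint %ΔI = (9050 − 10310)/9680 = -0.13017.
η = -0.28509 / -0.13017 = 2.190.

2.190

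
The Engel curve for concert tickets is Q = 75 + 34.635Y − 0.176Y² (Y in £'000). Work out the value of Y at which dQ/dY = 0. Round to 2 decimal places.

dQ/dY = 34.635 − 0.352Y.
The good is inferior where dQ/dY < 0. Setting dQ/dY = 0 gives Y = 34.635 / 0.352 = 98.39.

98.39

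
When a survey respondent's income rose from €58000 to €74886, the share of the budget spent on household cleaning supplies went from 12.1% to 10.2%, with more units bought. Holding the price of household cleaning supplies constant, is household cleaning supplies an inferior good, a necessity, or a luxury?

necessity

Quantity rises but the budget share falls as income rises, so 0 < η < 1.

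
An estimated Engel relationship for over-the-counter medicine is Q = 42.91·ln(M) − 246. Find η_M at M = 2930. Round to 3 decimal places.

At M = 2930: Q = 96.540.
dQ/dM = 42.91/M = 0.0146451 at this income.
η = (dQ/dM)·(M/Q) = 0.0146451 × (2930/96.540) = 0.444.

0.444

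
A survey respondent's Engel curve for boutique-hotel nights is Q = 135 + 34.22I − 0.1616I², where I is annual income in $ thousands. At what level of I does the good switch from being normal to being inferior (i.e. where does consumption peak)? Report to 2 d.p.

105.88

dQ/dI = 34.22 − 0.3232I.
The good is inferior where dQ/dI < 0. Setting dQ/dI = 0 gives I = 34.22 / 0.3232 = 105.88.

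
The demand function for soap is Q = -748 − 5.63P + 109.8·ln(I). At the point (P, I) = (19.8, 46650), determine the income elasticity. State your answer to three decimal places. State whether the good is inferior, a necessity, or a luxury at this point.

0.342 (necessity)

At P = 19.8, I = 46650: Q = 320.923.
Holding P constant, ∂Q/∂I = 109.8/I = 0.0023537.
η_I = (∂Q/∂I)·(I/Q) = 0.0023537 × (46650/320.923) = 0.342.
Since 0 < η < 1, this is a necessity.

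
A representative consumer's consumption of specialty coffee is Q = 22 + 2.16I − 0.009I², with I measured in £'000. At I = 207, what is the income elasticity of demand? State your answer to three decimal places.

At I = 207: Q = 83.4790.
dQ/dI = 2.16 − 0.018I = -1.56600.
η = (dQ/dI)·(I/Q) = -1.56600 × (207/83.4790) = -3.883.

-3.883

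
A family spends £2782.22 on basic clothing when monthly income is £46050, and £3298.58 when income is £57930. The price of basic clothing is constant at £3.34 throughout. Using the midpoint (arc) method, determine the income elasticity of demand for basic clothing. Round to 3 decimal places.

0.743

With a constant price, Q₁ = 2782.22/3.34 = 833.000 and Q₂ = 3298.58/3.34 = 987.599 (equivalently, work directly with expenditure since P cancels).
Midpoint %ΔQ = (3298.58 − 2782.22)/3040.40 = 0.16983; midpoint %ΔI = (57930 − 46050)/51990 = 0.22851.
η = 0.16983 / 0.22851 = 0.743.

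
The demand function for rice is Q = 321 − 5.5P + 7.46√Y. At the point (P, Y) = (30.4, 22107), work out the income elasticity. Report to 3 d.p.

At P = 30.4, Y = 22107: Q = 1262.984.
Holding P constant, ∂Q/∂Y = 7.46/(2√Y) = 0.0250867.
η_Y = (∂Q/∂Y)·(Y/Q) = 0.0250867 × (22107/1262.984) = 0.439.

0.439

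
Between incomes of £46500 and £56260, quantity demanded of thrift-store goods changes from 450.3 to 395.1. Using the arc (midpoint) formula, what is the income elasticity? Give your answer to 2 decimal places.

ΔQ = 395.1 − 450.3 = -55.2; midpoint Q̄ = (450.3 + 395.1)/2 = 422.7.
ΔI = 56260 − 46500 = 9760; midpoint Ī = (46500 + 56260)/2 = 51380.
η = (ΔQ/Q̄) ÷ (ΔI/Ī) = (-55.2/422.7) ÷ (9760/51380) = -0.69.

-0.69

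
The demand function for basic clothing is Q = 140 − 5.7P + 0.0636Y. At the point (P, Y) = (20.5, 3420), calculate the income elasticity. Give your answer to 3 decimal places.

0.904

At P = 20.5, Y = 3420: Q = 240.662.
Holding P constant, ∂Q/∂Y = 0.0636.
η_Y = (∂Q/∂Y)·(Y/Q) = 0.0636 × (3420/240.662) = 0.904.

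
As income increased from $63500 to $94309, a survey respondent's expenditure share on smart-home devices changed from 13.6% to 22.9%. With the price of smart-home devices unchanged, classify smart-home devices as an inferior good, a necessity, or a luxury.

luxury

The budget share rises as income rises, so η > 1.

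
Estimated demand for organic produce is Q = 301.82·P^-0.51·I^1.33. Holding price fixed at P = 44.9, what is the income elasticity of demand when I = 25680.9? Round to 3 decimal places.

For a multiplicative demand Q = A·P^α·I^β, the income elasticity is β everywhere.
Here β = 1.33, so η = 1.330.

1.330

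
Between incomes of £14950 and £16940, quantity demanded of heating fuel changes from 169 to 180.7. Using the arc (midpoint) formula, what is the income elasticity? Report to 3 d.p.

0.536

ΔQ = 180.7 − 169 = 11.7; midpoint Q̄ = (169 + 180.7)/2 = 174.85.
ΔI = 16940 − 14950 = 1990; midpoint Ī = (14950 + 16940)/2 = 15945.
η = (ΔQ/Q̄) ÷ (ΔI/Ī) = (11.7/174.85) ÷ (1990/15945) = 0.536.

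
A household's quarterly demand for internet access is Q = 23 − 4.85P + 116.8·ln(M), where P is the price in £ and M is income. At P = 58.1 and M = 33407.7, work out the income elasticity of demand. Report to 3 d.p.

At P = 58.1, M = 33407.7: Q = 957.867.
Holding P constant, ∂Q/∂M = 116.8/M = 0.0034962.
η_M = (∂Q/∂M)·(M/Q) = 0.0034962 × (33407.7/957.867) = 0.122.

0.122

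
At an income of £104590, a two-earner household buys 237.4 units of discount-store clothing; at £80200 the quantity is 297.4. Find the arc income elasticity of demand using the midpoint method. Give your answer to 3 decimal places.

ΔQ = 297.4 − 237.4 = 60; midpoint Q̄ = (237.4 + 297.4)/2 = 267.4.
ΔI = 80200 − 104590 = -24390; midpoint Ī = (104590 + 80200)/2 = 92395.
η = (ΔQ/Q̄) ÷ (ΔI/Ī) = (60/267.4) ÷ (-24390/92395) = -0.850.

-0.850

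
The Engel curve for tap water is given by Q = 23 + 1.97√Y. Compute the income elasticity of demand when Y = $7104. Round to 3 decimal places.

0.439

At Y = 7104: Q = 189.042.
dQ/dY = 1.97/(2√Y) = 0.0116865 at this income.
η = (dQ/dY)·(Y/Q) = 0.0116865 × (7104/189.042) = 0.439.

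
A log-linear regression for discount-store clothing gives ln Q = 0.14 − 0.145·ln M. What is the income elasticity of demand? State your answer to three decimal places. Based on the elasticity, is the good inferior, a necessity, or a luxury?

In a log-linear demand, the coefficient on ln M is the income elasticity.
So η = -0.145.
η < 0 ⇒ inferior good.

-0.145 (inferior good)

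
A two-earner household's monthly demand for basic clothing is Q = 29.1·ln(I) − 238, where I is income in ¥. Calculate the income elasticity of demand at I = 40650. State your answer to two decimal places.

At I = 40650: Q = 70.831.
dQ/dI = 29.1/I = 0.000715867 at this income.
η = (dQ/dI)·(I/Q) = 0.000715867 × (40650/70.831) = 0.41.

0.41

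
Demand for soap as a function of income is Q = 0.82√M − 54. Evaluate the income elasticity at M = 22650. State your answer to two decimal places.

At M = 22650: Q = 69.409.
dQ/dM = 0.82/(2√M) = 0.00272427 at this income.
η = (dQ/dM)·(M/Q) = 0.00272427 × (22650/69.409) = 0.89.

0.89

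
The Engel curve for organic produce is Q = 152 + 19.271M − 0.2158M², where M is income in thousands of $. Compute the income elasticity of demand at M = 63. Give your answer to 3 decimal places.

-0.979

At M = 63: Q = 509.5628.
dQ/dM = 19.271 − 0.4316M = -7.91980.
η = (dQ/dM)·(M/Q) = -7.91980 × (63/509.5628) = -0.979.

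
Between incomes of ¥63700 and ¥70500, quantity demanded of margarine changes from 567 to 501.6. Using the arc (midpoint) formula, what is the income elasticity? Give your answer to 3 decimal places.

-1.208

ΔQ = 501.6 − 567 = -65.4; midpoint Q̄ = (567 + 501.6)/2 = 534.3.
ΔI = 70500 − 63700 = 6800; midpoint Ī = (63700 + 70500)/2 = 67100.
η = (ΔQ/Q̄) ÷ (ΔI/Ī) = (-65.4/534.3) ÷ (6800/67100) = -1.208.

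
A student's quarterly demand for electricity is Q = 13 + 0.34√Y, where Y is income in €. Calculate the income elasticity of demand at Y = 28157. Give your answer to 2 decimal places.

0.41

At Y = 28157: Q = 70.052.
dQ/dY = 0.34/(2√Y) = 0.00101311 at this income.
η = (dQ/dY)·(Y/Q) = 0.00101311 × (28157/70.052) = 0.41.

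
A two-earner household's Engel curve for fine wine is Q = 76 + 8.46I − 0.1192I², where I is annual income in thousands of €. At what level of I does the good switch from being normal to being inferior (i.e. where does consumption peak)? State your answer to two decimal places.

35.49

dQ/dI = 8.46 − 0.2384I.
The good is inferior where dQ/dI < 0. Setting dQ/dI = 0 gives I = 8.46 / 0.2384 = 35.49.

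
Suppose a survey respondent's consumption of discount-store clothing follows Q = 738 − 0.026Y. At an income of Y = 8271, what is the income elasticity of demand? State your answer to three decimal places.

At Y = 8271: Q = 522.954.
dQ/dY = −0.026.
η = (dQ/dY)·(Y/Q) = -0.026 × (8271/522.954) = -0.411.

-0.411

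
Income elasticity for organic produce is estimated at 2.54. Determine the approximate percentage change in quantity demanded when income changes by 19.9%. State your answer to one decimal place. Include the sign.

%ΔQ ≈ η × %ΔI = 2.54 × 19.9% = 50.5%.

50.5%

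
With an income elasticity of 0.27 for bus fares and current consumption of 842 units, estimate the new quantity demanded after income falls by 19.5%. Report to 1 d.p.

%ΔQ ≈ η × %ΔI = 0.27 × (-19.5%) = -5.265%.
New Q ≈ 842 × (1 − 0.05265) = 797.7.

797.7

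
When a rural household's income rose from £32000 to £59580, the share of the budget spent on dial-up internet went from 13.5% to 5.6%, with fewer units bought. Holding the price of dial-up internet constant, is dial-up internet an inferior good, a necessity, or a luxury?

inferior good

Quantity demanded falls as income rises, so η < 0.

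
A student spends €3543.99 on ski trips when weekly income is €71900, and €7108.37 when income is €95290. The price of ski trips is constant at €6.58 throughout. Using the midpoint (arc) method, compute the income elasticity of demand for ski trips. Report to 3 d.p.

2.392

With a constant price, Q₁ = 3543.99/6.58 = 538.600 and Q₂ = 7108.37/6.58 = 1080.299 (equivalently, work directly with expenditure since P cancels).
Midpoint %ΔQ = (7108.37 − 3543.99)/5326.18 = 0.66922; midpoint %ΔI = (95290 − 71900)/83595 = 0.27980.
η = 0.66922 / 0.27980 = 2.392.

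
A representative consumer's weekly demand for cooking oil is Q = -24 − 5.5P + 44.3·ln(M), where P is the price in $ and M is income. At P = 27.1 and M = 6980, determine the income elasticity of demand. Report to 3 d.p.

At P = 27.1, M = 6980: Q = 219.041.
Holding P constant, ∂Q/∂M = 44.3/M = 0.0063467.
η_M = (∂Q/∂M)·(M/Q) = 0.0063467 × (6980/219.041) = 0.202.

0.202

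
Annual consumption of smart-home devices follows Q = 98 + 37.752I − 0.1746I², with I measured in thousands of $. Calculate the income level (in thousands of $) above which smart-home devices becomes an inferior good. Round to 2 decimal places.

dQ/dI = 37.752 − 0.3492I.
The good is inferior where dQ/dI < 0. Setting dQ/dI = 0 gives I = 37.752 / 0.3492 = 108.11.

108.11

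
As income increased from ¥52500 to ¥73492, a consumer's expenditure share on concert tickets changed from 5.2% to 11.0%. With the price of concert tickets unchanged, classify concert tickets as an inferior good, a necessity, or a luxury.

The budget share rises as income rises, so η > 1.

luxury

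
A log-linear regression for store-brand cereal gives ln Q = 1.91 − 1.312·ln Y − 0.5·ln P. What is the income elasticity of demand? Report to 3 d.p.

-1.312

In a log-linear demand, the coefficient on ln Y is the income elasticity.
So η = -1.312.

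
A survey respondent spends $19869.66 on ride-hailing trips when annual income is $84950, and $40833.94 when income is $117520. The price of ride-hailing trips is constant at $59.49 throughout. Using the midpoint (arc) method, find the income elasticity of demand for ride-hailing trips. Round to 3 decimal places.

With a constant price, Q₁ = 19869.66/59.49 = 334.000 and Q₂ = 40833.94/59.49 = 686.400 (equivalently, work directly with expenditure since P cancels).
Midpoint %ΔQ = (40833.94 − 19869.66)/30351.80 = 0.69071; midpoint %ΔI = (117520 − 84950)/101235 = 0.32173.
η = 0.69071 / 0.32173 = 2.147.

2.147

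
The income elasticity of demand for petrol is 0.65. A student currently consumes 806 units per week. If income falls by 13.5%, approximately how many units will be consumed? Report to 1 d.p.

%ΔQ ≈ η × %ΔI = 0.65 × (-13.5%) = -8.775%.
New Q ≈ 806 × (1 − 0.08775) = 735.3.

735.3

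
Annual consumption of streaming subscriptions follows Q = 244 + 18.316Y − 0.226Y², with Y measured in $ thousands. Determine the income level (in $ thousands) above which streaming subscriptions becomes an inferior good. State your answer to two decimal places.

dQ/dY = 18.316 − 0.452Y.
The good is inferior where dQ/dY < 0. Setting dQ/dY = 0 gives Y = 18.316 / 0.452 = 40.52.

40.52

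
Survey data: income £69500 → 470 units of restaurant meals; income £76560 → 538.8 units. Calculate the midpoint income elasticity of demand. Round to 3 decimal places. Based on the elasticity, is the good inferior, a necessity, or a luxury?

ΔQ = 538.8 − 470 = 68.8; midpoint Q̄ = (470 + 538.8)/2 = 504.4.
ΔI = 76560 − 69500 = 7060; midpoint Ī = (69500 + 76560)/2 = 73030.
η = (ΔQ/Q̄) ÷ (ΔI/Ī) = (68.8/504.4) ÷ (7060/73030) = 1.411.
η > 1 ⇒ luxury.

1.411 (luxury)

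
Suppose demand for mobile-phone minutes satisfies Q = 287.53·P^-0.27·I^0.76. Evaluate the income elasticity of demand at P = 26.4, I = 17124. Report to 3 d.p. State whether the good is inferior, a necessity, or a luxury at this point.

0.760 (necessity)

For a multiplicative demand Q = A·P^α·I^β, the income elasticity is β everywhere.
Here β = 0.76, so η = 0.760.
Since 0 < η < 1, this is a necessity.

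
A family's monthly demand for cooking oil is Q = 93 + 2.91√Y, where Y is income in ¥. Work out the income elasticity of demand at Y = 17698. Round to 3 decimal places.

At Y = 17698: Q = 480.128.
dQ/dY = 2.91/(2√Y) = 0.0109371 at this income.
η = (dQ/dY)·(Y/Q) = 0.0109371 × (17698/480.128) = 0.403.

0.403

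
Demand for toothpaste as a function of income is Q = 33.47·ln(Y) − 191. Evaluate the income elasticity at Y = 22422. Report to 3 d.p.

0.232

At Y = 22422: Q = 144.296.
dQ/dY = 33.47/Y = 0.00149273 at this income.
η = (dQ/dY)·(Y/Q) = 0.00149273 × (22422/144.296) = 0.232.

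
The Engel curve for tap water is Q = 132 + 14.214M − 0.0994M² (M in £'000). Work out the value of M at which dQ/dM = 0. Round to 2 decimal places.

71.50

dQ/dM = 14.214 − 0.1988M.
The good is inferior where dQ/dM < 0. Setting dQ/dM = 0 gives M = 14.214 / 0.1988 = 71.50.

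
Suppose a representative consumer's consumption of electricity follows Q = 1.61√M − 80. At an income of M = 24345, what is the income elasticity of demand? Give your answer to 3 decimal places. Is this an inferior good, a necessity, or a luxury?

At M = 24345: Q = 171.206.
dQ/dM = 1.61/(2√M) = 0.0051593 at this income.
η = (dQ/dM)·(M/Q) = 0.0051593 × (24345/171.206) = 0.734.
Since 0 < η < 1, the good is a necessity.

0.734 (necessity)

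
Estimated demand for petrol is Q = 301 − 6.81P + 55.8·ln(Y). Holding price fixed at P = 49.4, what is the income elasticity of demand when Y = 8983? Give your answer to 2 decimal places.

At P = 49.4, Y = 8983: Q = 472.538.
Holding P constant, ∂Q/∂Y = 55.8/Y = 0.00621173.
η_Y = (∂Q/∂Y)·(Y/Q) = 0.00621173 × (8983/472.538) = 0.12.

0.12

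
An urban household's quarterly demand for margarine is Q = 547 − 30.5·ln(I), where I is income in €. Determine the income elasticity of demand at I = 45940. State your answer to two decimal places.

At I = 45940: Q = 219.580.
dQ/dI = -30.5/I = -0.000663909 at this income.
η = (dQ/dI)·(I/Q) = -0.000663909 × (45940/219.580) = -0.14.

-0.14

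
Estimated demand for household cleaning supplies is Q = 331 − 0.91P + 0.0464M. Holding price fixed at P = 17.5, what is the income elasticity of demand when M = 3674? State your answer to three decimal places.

0.351

At P = 17.5, M = 3674: Q = 485.549.
Holding P constant, ∂Q/∂M = 0.0464.
η_M = (∂Q/∂M)·(M/Q) = 0.0464 × (3674/485.549) = 0.351.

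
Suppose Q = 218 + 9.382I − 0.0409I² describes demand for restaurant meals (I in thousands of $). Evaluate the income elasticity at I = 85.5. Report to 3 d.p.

At I = 85.5: Q = 721.1718.
dQ/dI = 9.382 − 0.0818I = 2.38810.
η = (dQ/dI)·(I/Q) = 2.38810 × (85.5/721.1718) = 0.283.

0.283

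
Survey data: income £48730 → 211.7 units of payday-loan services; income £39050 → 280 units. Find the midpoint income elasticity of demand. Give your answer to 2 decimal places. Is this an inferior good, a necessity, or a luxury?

ΔQ = 280 − 211.7 = 68.3; midpoint Q̄ = (211.7 + 280)/2 = 245.85.
ΔI = 39050 − 48730 = -9680; midpoint Ī = (48730 + 39050)/2 = 43890.
η = (ΔQ/Q̄) ÷ (ΔI/Ī) = (68.3/245.85) ÷ (-9680/43890) = -1.26.
η < 0 ⇒ inferior good.

-1.26 (inferior good)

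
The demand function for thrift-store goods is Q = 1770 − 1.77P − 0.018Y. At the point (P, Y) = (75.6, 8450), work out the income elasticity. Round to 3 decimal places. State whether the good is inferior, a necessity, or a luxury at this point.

-0.102 (inferior good)

At P = 75.6, Y = 8450: Q = 1484.088.
Holding P constant, ∂Q/∂Y = −0.018.
η_Y = (∂Q/∂Y)·(Y/Q) = -0.018 × (8450/1484.088) = -0.102.
Since η < 0, this is an inferior good.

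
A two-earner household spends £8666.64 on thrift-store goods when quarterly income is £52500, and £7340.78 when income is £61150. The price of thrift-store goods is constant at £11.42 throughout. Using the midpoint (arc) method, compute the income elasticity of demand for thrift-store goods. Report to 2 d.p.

-1.09

With a constant price, Q₁ = 8666.64/11.42 = 758.900 and Q₂ = 7340.78/11.42 = 642.800 (equivalently, work directly with expenditure since P cancels).
Midpoint %ΔQ = (7340.78 − 8666.64)/8003.71 = -0.16566; midpoint %ΔI = (61150 − 52500)/56825 = 0.15222.
η = -0.16566 / 0.15222 = -1.09.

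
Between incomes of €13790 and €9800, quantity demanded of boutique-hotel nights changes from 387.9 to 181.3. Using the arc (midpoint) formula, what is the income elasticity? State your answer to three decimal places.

ΔQ = 181.3 − 387.9 = -206.6; midpoint Q̄ = (387.9 + 181.3)/2 = 284.6.
ΔI = 9800 − 13790 = -3990; midpoint Ī = (13790 + 9800)/2 = 11795.
η = (ΔQ/Q̄) ÷ (ΔI/Ī) = (-206.6/284.6) ÷ (-3990/11795) = 2.146.

2.146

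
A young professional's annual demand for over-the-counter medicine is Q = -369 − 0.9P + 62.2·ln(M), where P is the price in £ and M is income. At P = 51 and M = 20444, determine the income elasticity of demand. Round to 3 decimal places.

At P = 51, M = 20444: Q = 202.463.
Holding P constant, ∂Q/∂M = 62.2/M = 0.00304246.
η_M = (∂Q/∂M)·(M/Q) = 0.00304246 × (20444/202.463) = 0.307.

0.307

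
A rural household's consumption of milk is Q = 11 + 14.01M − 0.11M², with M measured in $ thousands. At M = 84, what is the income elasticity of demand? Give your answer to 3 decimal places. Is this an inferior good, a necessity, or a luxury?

-0.912 (inferior good)

At M = 84: Q = 411.6800.
dQ/dM = 14.01 − 0.22M = -4.47000.
η = (dQ/dM)·(M/Q) = -4.47000 × (84/411.6800) = -0.912.
η < 0 ⇒ inferior good.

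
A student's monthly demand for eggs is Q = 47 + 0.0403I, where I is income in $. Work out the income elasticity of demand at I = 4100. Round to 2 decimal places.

At I = 4100: Q = 212.230.
dQ/dI = 0.0403.
η = (dQ/dI)·(I/Q) = 0.0403 × (4100/212.230) = 0.78.

0.78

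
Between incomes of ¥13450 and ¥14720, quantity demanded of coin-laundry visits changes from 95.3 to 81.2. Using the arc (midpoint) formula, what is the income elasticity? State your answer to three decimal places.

ΔQ = 81.2 − 95.3 = -14.1; midpoint Q̄ = (95.3 + 81.2)/2 = 88.25.
ΔI = 14720 − 13450 = 1270; midpoint Ī = (13450 + 14720)/2 = 14085.
η = (ΔQ/Q̄) ÷ (ΔI/Ī) = (-14.1/88.25) ÷ (1270/14085) = -1.772.

-1.772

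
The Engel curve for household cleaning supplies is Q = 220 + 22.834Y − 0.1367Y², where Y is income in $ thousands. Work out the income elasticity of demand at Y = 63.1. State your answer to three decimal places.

0.315

At Y = 63.1: Q = 1116.5393.
dQ/dY = 22.834 − 0.2734Y = 5.58246.
η = (dQ/dY)·(Y/Q) = 5.58246 × (63.1/1116.5393) = 0.315.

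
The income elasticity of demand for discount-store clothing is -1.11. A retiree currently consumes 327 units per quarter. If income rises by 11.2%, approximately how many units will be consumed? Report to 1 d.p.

%ΔQ ≈ η × %ΔI = -1.11 × 11.2% = -12.432%.
New Q ≈ 327 × (1 − 0.12432) = 286.3.

286.3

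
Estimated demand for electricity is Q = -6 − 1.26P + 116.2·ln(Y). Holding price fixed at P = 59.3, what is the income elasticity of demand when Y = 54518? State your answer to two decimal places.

At P = 59.3, Y = 54518: Q = 1186.592.
Holding P constant, ∂Q/∂Y = 116.2/Y = 0.00213141.
η_Y = (∂Q/∂Y)·(Y/Q) = 0.00213141 × (54518/1186.592) = 0.10.

0.10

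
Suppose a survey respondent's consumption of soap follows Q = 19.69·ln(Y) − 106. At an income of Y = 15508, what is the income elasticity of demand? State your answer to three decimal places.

0.234

At Y = 15508: Q = 83.991.
dQ/dY = 19.69/Y = 0.00126967 at this income.
η = (dQ/dY)·(Y/Q) = 0.00126967 × (15508/83.991) = 0.234.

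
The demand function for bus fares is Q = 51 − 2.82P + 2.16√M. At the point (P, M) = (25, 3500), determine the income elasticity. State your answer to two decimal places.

At P = 25, M = 3500: Q = 108.287.
Holding P constant, ∂Q/∂M = 2.16/(2√M) = 0.0182553.
η_M = (∂Q/∂M)·(M/Q) = 0.0182553 × (3500/108.287) = 0.59.

0.59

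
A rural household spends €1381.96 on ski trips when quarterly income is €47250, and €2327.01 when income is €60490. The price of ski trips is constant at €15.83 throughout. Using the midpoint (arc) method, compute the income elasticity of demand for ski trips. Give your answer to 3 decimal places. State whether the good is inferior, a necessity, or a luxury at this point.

2.073 (luxury)

With a constant price, Q₁ = 1381.96/15.83 = 87.300 and Q₂ = 2327.01/15.83 = 147.000 (equivalently, work directly with expenditure since P cancels).
Midpoint %ΔQ = (2327.01 − 1381.96)/1854.49 = 0.50960; midpoint %ΔI = (60490 − 47250)/53870 = 0.24578.
η = 0.50960 / 0.24578 = 2.073.
η > 1 ⇒ luxury.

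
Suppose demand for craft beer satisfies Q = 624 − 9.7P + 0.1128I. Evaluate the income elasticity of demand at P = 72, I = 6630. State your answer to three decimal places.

1.110

At P = 72, I = 6630: Q = 673.464.
Holding P constant, ∂Q/∂I = 0.1128.
η_I = (∂Q/∂I)·(I/Q) = 0.1128 × (6630/673.464) = 1.110.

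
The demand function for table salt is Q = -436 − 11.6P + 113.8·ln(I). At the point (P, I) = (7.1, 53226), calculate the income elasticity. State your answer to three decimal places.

At P = 7.1, I = 53226: Q = 720.046.
Holding P constant, ∂Q/∂I = 113.8/I = 0.00213805.
η_I = (∂Q/∂I)·(I/Q) = 0.00213805 × (53226/720.046) = 0.158.

0.158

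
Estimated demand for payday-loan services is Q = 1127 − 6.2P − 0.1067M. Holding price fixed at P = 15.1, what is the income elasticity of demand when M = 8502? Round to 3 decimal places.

At P = 15.1, M = 8502: Q = 126.217.
Holding P constant, ∂Q/∂M = −0.1067.
η_M = (∂Q/∂M)·(M/Q) = -0.1067 × (8502/126.217) = -7.187.

-7.187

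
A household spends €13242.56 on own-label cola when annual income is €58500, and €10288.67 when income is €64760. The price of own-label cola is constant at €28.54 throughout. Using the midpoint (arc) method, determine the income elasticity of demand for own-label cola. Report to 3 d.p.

With a constant price, Q₁ = 13242.56/28.54 = 464.000 and Q₂ = 10288.67/28.54 = 360.500 (equivalently, work directly with expenditure since P cancels).
Midpoint %ΔQ = (10288.67 − 13242.56)/11765.62 = -0.25106; midpoint %ΔI = (64760 − 58500)/61630 = 0.10157.
η = -0.25106 / 0.10157 = -2.472.

-2.472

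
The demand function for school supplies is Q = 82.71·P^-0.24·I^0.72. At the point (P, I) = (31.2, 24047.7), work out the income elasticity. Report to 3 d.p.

0.720

For a multiplicative demand Q = A·P^α·I^β, the income elasticity is β everywhere.
Here β = 0.72, so η = 0.720.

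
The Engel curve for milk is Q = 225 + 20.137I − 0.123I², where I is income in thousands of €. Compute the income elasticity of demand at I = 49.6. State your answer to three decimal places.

0.427

At I = 49.6: Q = 921.1955.
dQ/dI = 20.137 − 0.246I = 7.93540.
η = (dQ/dI)·(I/Q) = 7.93540 × (49.6/921.1955) = 0.427.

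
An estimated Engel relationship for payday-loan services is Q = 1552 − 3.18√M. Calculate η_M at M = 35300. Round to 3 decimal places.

-0.313

At M = 35300: Q = 954.532.
dQ/dM = -3.18/(2√M) = -0.00846272 at this income.
η = (dQ/dM)·(M/Q) = -0.00846272 × (35300/954.532) = -0.313.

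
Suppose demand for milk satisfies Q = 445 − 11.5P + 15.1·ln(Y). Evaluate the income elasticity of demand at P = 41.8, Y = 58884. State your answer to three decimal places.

At P = 41.8, Y = 58884: Q = 130.148.
Holding P constant, ∂Q/∂Y = 15.1/Y = 0.000256436.
η_Y = (∂Q/∂Y)·(Y/Q) = 0.000256436 × (58884/130.148) = 0.116.

0.116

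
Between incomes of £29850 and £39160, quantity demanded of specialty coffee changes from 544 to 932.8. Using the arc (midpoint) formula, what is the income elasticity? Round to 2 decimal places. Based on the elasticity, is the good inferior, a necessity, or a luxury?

1.95 (luxury)

ΔQ = 932.8 − 544 = 388.8; midpoint Q̄ = (544 + 932.8)/2 = 738.4.
ΔI = 39160 − 29850 = 9310; midpoint Ī = (29850 + 39160)/2 = 34505.
η = (ΔQ/Q̄) ÷ (ΔI/Ī) = (388.8/738.4) ÷ (9310/34505) = 1.95.
η > 1 ⇒ luxury.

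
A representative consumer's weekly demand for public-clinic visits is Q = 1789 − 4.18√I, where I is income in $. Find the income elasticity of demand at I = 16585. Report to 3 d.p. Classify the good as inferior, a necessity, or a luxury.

-0.215 (inferior good)

At I = 16585: Q = 1250.688.
dQ/dI = -4.18/(2√I) = -0.0162289 at this income.
η = (dQ/dI)·(I/Q) = -0.0162289 × (16585/1250.688) = -0.215.
Since η < 0, the good is an inferior good.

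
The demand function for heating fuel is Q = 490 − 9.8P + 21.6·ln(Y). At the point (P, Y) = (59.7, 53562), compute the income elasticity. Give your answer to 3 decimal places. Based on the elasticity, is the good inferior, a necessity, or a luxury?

At P = 59.7, Y = 53562: Q = 140.134.
Holding P constant, ∂Q/∂Y = 21.6/Y = 0.000403271.
η_Y = (∂Q/∂Y)·(Y/Q) = 0.000403271 × (53562/140.134) = 0.154.
Since 0 < η < 1, this is a necessity.

0.154 (necessity)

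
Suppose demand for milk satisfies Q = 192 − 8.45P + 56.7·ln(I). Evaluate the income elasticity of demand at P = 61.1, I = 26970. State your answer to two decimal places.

At P = 61.1, I = 26970: Q = 254.186.
Holding P constant, ∂Q/∂I = 56.7/I = 0.00210234.
η_I = (∂Q/∂I)·(I/Q) = 0.00210234 × (26970/254.186) = 0.22.

0.22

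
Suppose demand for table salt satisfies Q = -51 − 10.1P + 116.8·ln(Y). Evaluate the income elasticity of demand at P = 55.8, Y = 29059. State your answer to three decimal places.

At P = 55.8, Y = 29059: Q = 585.783.
Holding P constant, ∂Q/∂Y = 116.8/Y = 0.00401941.
η_Y = (∂Q/∂Y)·(Y/Q) = 0.00401941 × (29059/585.783) = 0.199.

0.199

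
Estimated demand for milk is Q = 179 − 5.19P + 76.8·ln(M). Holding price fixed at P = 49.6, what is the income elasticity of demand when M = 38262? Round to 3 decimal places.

At P = 49.6, M = 38262: Q = 731.986.
Holding P constant, ∂Q/∂M = 76.8/M = 0.00200721.
η_M = (∂Q/∂M)·(M/Q) = 0.00200721 × (38262/731.986) = 0.105.

0.105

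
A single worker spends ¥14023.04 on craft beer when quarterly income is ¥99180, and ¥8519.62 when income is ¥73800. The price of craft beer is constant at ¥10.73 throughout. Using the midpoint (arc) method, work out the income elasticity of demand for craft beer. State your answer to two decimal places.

With a constant price, Q₁ = 14023.04/10.73 = 1306.900 and Q₂ = 8519.62/10.73 = 794.000 (equivalently, work directly with expenditure since P cancels).
Midpoint %ΔQ = (8519.62 − 14023.04)/11271.33 = -0.48827; midpoint %ΔI = (73800 − 99180)/86490 = -0.29344.
η = -0.48827 / -0.29344 = 1.66.

1.66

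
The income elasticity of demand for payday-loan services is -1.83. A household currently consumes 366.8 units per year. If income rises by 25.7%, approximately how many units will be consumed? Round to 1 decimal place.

%ΔQ ≈ η × %ΔI = -1.83 × 25.7% = -47.031%.
New Q ≈ 366.8 × (1 − 0.47031) = 194.3.

194.3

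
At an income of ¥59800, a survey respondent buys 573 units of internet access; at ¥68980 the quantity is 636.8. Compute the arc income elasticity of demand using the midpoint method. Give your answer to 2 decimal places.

ΔQ = 636.8 − 573 = 63.8; midpoint Q̄ = (573 + 636.8)/2 = 604.9.
ΔI = 68980 − 59800 = 9180; midpoint Ī = (59800 + 68980)/2 = 64390.
η = (ΔQ/Q̄) ÷ (ΔI/Ī) = (63.8/604.9) ÷ (9180/64390) = 0.74.

0.74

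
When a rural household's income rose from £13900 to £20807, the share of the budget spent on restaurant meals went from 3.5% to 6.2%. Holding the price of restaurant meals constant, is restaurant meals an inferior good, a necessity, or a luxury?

luxury

The budget share rises as income rises, so η > 1.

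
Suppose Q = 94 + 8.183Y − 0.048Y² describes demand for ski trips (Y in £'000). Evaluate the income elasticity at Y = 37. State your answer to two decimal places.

At Y = 37: Q = 331.0590.
dQ/dY = 8.183 − 0.096Y = 4.63100.
η = (dQ/dY)·(Y/Q) = 4.63100 × (37/331.0590) = 0.52.

0.52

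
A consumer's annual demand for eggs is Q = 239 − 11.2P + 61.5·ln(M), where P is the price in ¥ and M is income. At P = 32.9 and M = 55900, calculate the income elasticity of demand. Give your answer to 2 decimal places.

At P = 32.9, M = 55900: Q = 542.796.
Holding P constant, ∂Q/∂M = 61.5/M = 0.00110018.
η_M = (∂Q/∂M)·(M/Q) = 0.00110018 × (55900/542.796) = 0.11.

0.11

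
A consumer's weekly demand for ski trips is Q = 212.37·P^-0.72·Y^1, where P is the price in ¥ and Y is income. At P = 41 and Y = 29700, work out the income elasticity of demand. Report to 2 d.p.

For a multiplicative demand Q = A·P^α·Y^β, the income elasticity is β everywhere.
Here β = 1, so η = 1.00.

1.00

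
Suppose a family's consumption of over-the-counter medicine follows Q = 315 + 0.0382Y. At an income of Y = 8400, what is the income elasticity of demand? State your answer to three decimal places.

0.505

At Y = 8400: Q = 635.880.
dQ/dY = 0.0382.
η = (dQ/dY)·(Y/Q) = 0.0382 × (8400/635.880) = 0.505.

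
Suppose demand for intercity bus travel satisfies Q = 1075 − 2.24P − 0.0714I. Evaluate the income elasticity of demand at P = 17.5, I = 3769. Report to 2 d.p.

At P = 17.5, I = 3769: Q = 766.693.
Holding P constant, ∂Q/∂I = −0.0714.
η_I = (∂Q/∂I)·(I/Q) = -0.0714 × (3769/766.693) = -0.35.

-0.35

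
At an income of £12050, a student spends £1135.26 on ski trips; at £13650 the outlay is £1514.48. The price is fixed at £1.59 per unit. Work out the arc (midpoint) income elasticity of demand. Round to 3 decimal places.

With a constant price, Q₁ = 1135.26/1.59 = 714.000 and Q₂ = 1514.48/1.59 = 952.503 (equivalently, work directly with expenditure since P cancels).
Midpoint %ΔQ = (1514.48 − 1135.26)/1324.87 = 0.28623; midpoint %ΔI = (13650 − 12050)/12850 = 0.12451.
η = 0.28623 / 0.12451 = 2.299.

2.299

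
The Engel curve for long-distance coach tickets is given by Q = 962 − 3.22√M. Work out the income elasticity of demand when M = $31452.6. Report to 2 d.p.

-0.73

At M = 31452.6: Q = 390.937.
dQ/dM = -3.22/(2√M) = -0.00907816 at this income.
η = (dQ/dM)·(M/Q) = -0.00907816 × (31452.6/390.937) = -0.73.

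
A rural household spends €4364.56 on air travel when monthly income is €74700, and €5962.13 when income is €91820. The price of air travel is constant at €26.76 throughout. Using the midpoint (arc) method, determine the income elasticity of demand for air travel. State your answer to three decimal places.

1.505

With a constant price, Q₁ = 4364.56/26.76 = 163.100 and Q₂ = 5962.13/26.76 = 222.800 (equivalently, work directly with expenditure since P cancels).
Midpoint %ΔQ = (5962.13 − 4364.56)/5163.35 = 0.30941; midpoint %ΔI = (91820 − 74700)/83260 = 0.20562.
η = 0.30941 / 0.20562 = 1.505.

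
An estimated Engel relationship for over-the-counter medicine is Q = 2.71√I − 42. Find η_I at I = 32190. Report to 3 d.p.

0.547

At I = 32190: Q = 444.217.
dQ/dI = 2.71/(2√I) = 0.00755229 at this income.
η = (dQ/dI)·(I/Q) = 0.00755229 × (32190/444.217) = 0.547.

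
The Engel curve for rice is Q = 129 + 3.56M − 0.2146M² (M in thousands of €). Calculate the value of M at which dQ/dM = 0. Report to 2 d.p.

dQ/dM = 3.56 − 0.4292M.
The good is inferior where dQ/dM < 0. Setting dQ/dM = 0 gives M = 3.56 / 0.4292 = 8.29.

8.29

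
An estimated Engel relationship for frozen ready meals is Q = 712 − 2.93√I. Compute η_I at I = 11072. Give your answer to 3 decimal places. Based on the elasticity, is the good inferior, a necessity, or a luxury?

-0.382 (inferior good)

At I = 11072: Q = 403.695.
dQ/dI = -2.93/(2√I) = -0.0139227 at this income.
η = (dQ/dI)·(I/Q) = -0.0139227 × (11072/403.695) = -0.382.
Since η < 0, the good is an inferior good.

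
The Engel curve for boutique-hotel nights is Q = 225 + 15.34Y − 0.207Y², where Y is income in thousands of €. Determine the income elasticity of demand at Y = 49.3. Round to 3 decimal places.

At Y = 49.3: Q = 478.1506.
dQ/dY = 15.34 − 0.414Y = -5.07020.
η = (dQ/dY)·(Y/Q) = -5.07020 × (49.3/478.1506) = -0.523.

-0.523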